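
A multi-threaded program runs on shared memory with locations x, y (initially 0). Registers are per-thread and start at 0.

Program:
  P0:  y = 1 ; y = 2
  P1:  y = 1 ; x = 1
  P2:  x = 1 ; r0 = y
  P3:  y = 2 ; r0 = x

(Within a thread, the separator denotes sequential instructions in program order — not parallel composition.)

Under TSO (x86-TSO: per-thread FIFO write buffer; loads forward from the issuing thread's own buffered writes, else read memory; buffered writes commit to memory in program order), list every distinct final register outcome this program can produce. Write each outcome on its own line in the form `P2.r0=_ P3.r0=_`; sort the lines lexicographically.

outcome vector order: (P2.r0,P3.r0)
|TSO outcomes| = 6

P2.r0=0 P3.r0=0
P2.r0=0 P3.r0=1
P2.r0=1 P3.r0=0
P2.r0=1 P3.r0=1
P2.r0=2 P3.r0=0
P2.r0=2 P3.r0=1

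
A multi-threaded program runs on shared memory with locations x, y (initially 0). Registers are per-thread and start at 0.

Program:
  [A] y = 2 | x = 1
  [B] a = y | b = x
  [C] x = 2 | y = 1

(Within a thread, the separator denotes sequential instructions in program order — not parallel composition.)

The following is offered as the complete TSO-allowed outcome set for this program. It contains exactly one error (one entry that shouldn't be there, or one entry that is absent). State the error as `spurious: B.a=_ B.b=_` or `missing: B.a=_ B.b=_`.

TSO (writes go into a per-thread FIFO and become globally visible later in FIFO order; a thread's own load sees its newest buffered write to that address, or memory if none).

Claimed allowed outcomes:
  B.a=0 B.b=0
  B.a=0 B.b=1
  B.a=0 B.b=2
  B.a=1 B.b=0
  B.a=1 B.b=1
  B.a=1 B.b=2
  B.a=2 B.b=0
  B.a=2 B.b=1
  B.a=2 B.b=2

spurious: B.a=1 B.b=0

outcome vector order: (B.a,B.b)
[TSO] allowed = {(0,0) (0,1) (0,2) (1,1) (1,2) (2,0) (2,1) (2,2)}
claimed∖TSO = {(1,0)}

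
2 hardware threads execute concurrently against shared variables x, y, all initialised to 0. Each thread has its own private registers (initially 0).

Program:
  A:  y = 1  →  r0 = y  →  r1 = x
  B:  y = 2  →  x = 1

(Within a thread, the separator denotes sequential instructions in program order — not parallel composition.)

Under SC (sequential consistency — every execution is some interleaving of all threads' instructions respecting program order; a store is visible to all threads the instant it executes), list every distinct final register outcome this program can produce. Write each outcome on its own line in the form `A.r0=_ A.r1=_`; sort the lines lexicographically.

A.r0=1 A.r1=0
A.r0=1 A.r1=1
A.r0=2 A.r1=0
A.r0=2 A.r1=1

outcome vector order: (A.r0,A.r1)
|SC outcomes| = 4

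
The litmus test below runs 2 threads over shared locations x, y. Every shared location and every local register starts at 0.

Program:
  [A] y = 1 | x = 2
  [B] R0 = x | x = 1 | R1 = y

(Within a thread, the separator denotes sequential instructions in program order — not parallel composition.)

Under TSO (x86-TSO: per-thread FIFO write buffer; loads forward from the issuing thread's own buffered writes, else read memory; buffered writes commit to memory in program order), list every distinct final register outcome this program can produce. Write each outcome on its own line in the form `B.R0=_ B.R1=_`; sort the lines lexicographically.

outcome vector order: (B.R0,B.R1)
|TSO outcomes| = 3

B.R0=0 B.R1=0
B.R0=0 B.R1=1
B.R0=2 B.R1=1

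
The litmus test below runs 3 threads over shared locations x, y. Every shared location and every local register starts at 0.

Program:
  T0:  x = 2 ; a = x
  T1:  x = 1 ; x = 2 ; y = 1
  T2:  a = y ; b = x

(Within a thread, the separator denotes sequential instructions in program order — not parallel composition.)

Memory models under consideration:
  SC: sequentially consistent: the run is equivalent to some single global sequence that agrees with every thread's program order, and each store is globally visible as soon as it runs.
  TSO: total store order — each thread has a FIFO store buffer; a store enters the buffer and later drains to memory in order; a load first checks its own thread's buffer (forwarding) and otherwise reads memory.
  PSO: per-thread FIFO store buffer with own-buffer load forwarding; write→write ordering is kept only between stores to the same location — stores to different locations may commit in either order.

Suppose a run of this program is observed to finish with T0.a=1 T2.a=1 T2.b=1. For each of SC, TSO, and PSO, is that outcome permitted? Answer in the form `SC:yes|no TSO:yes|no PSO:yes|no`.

SC:no TSO:no PSO:yes

outcome vector order: (T0.a,T2.a,T2.b)
under SC → <1 0 0>, <1 0 1>, <1 0 2>, <1 1 2>, <2 0 0>, <2 0 1>, <2 0 2>, <2 1 2>
under TSO → <1 0 0>, <1 0 1>, <1 0 2>, <1 1 2>, <2 0 0>, <2 0 1>, <2 0 2>, <2 1 2>
under PSO → <1 0 0>, <1 0 1>, <1 0 2>, <1 1 0>, <1 1 1>, <1 1 2>, <2 0 0>, <2 0 1>, <2 0 2>, <2 1 0>, <2 1 1>, <2 1 2>
target <1 1 1> ∈ {PSO}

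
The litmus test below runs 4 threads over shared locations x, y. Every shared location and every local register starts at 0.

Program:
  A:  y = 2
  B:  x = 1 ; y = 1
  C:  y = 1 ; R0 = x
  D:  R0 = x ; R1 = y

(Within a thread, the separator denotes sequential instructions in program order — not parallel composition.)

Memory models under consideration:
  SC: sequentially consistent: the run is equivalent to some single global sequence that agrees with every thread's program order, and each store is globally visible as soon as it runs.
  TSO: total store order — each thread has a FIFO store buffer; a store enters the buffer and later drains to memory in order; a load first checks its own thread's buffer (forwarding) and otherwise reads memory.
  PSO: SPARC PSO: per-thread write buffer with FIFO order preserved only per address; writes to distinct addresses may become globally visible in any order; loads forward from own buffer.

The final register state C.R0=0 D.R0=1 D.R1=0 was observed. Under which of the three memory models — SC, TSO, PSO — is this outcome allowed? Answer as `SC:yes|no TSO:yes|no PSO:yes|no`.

outcome vector order: (C.R0,D.R0,D.R1)
SC (11): <0 0 0>; <0 0 1>; <0 0 2>; <0 1 1>; <0 1 2>; <1 0 0>; <1 0 1>; <1 0 2>; <1 1 0>; <1 1 1>; <1 1 2>
TSO (12): <0 0 0>; <0 0 1>; <0 0 2>; <0 1 0>; <0 1 1>; <0 1 2>; <1 0 0>; <1 0 1>; <1 0 2>; <1 1 0>; <1 1 1>; <1 1 2>
PSO (12): <0 0 0>; <0 0 1>; <0 0 2>; <0 1 0>; <0 1 1>; <0 1 2>; <1 0 0>; <1 0 1>; <1 0 2>; <1 1 0>; <1 1 1>; <1 1 2>
target <0 1 0> ∈ {TSO,PSO}

SC:no TSO:yes PSO:yes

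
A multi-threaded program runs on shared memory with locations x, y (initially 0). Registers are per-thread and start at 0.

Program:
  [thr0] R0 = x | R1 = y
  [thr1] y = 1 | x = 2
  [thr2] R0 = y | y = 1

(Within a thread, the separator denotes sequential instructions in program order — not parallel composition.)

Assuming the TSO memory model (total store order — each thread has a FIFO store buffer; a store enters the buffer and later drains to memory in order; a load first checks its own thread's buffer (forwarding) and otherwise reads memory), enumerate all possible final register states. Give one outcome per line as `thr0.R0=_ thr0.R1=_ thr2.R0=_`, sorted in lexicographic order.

thr0.R0=0 thr0.R1=0 thr2.R0=0
thr0.R0=0 thr0.R1=0 thr2.R0=1
thr0.R0=0 thr0.R1=1 thr2.R0=0
thr0.R0=0 thr0.R1=1 thr2.R0=1
thr0.R0=2 thr0.R1=1 thr2.R0=0
thr0.R0=2 thr0.R1=1 thr2.R0=1

outcome vector order: (thr0.R0,thr0.R1,thr2.R0)
|TSO outcomes| = 6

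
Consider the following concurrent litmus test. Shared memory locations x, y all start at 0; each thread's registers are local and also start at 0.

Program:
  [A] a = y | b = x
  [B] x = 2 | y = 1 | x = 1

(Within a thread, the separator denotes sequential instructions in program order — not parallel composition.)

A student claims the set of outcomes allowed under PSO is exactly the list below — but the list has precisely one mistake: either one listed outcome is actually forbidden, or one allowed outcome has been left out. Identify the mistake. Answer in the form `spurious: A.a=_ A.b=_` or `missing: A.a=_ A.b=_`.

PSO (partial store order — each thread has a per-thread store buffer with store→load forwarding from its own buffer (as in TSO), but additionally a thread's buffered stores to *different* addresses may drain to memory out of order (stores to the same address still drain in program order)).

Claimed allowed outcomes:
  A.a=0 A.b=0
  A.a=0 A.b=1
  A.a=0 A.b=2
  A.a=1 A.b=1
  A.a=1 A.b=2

missing: A.a=1 A.b=0

outcome vector order: (A.a,A.b)
under PSO → <0 0>; <0 1>; <0 2>; <1 0>; <1 1>; <1 2>
PSO∖claimed = {<1 0>}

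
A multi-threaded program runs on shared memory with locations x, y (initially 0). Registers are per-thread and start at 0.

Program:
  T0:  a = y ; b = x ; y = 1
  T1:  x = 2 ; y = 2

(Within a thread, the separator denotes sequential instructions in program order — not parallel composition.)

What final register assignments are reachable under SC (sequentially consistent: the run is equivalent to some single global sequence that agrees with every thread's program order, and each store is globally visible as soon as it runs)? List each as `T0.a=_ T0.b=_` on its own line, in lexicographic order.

T0.a=0 T0.b=0
T0.a=0 T0.b=2
T0.a=2 T0.b=2

outcome vector order: (T0.a,T0.b)
|SC outcomes| = 3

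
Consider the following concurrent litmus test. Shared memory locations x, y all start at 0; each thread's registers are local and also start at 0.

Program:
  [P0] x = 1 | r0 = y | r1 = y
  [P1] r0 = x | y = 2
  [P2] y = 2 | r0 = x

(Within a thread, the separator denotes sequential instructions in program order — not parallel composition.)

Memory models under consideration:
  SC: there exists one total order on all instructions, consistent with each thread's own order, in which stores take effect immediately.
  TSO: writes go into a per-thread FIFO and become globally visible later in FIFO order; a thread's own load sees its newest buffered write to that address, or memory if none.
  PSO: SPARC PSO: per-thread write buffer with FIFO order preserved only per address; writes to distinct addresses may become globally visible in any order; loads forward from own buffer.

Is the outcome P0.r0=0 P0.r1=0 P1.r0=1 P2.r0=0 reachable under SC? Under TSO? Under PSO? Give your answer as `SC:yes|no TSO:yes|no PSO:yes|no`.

SC:no TSO:yes PSO:yes

outcome vector order: (P0.r0,P0.r1,P1.r0,P2.r0)
under SC → 0/0/0/1; 0/0/1/1; 0/2/0/1; 0/2/1/1; 2/2/0/0; 2/2/0/1; 2/2/1/0; 2/2/1/1
under TSO → 0/0/0/0; 0/0/0/1; 0/0/1/0; 0/0/1/1; 0/2/0/0; 0/2/0/1; 0/2/1/0; 0/2/1/1; 2/2/0/0; 2/2/0/1; 2/2/1/0; 2/2/1/1
under PSO → 0/0/0/0; 0/0/0/1; 0/0/1/0; 0/0/1/1; 0/2/0/0; 0/2/0/1; 0/2/1/0; 0/2/1/1; 2/2/0/0; 2/2/0/1; 2/2/1/0; 2/2/1/1
target 0/0/1/0 ∈ {TSO,PSO}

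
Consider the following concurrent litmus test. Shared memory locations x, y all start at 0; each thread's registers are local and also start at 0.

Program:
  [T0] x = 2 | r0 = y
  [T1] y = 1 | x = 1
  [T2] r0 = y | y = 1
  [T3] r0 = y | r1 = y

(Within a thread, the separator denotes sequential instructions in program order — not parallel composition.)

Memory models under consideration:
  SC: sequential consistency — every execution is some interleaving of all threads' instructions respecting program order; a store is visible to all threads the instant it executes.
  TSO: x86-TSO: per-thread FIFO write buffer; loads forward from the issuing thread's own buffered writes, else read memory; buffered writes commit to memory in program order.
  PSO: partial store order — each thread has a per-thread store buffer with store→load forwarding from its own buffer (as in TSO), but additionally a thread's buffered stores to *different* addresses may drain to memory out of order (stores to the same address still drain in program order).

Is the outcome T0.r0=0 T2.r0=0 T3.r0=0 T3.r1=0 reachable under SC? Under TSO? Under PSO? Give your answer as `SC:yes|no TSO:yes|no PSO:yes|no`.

outcome vector order: (T0.r0,T2.r0,T3.r0,T3.r1)
SC: 12 outcomes — {0/0/0/0 0/0/0/1 0/0/1/1 0/1/0/0 0/1/0/1 0/1/1/1 1/0/0/0 1/0/0/1 1/0/1/1 1/1/0/0 1/1/0/1 1/1/1/1}
TSO: 12 outcomes — {0/0/0/0 0/0/0/1 0/0/1/1 0/1/0/0 0/1/0/1 0/1/1/1 1/0/0/0 1/0/0/1 1/0/1/1 1/1/0/0 1/1/0/1 1/1/1/1}
PSO: 12 outcomes — {0/0/0/0 0/0/0/1 0/0/1/1 0/1/0/0 0/1/0/1 0/1/1/1 1/0/0/0 1/0/0/1 1/0/1/1 1/1/0/0 1/1/0/1 1/1/1/1}
target 0/0/0/0 ∈ {SC,TSO,PSO}

SC:yes TSO:yes PSO:yes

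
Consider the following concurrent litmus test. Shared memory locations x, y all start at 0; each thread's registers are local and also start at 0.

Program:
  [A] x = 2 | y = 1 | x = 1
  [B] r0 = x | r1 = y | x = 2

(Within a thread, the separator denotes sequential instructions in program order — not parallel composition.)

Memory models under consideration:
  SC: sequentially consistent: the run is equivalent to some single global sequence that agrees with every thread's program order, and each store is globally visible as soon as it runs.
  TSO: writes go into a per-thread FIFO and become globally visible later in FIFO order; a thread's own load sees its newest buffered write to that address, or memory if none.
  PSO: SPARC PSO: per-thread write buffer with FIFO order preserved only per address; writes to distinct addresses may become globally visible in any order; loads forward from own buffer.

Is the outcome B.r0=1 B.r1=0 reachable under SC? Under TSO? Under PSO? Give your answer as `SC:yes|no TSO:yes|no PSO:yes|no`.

outcome vector order: (B.r0,B.r1)
SC: 5 outcomes — {(0,0) (0,1) (1,1) (2,0) (2,1)}
TSO: 5 outcomes — {(0,0) (0,1) (1,1) (2,0) (2,1)}
PSO: 6 outcomes — {(0,0) (0,1) (1,0) (1,1) (2,0) (2,1)}
target (1,0) ∈ {PSO}

SC:no TSO:no PSO:yes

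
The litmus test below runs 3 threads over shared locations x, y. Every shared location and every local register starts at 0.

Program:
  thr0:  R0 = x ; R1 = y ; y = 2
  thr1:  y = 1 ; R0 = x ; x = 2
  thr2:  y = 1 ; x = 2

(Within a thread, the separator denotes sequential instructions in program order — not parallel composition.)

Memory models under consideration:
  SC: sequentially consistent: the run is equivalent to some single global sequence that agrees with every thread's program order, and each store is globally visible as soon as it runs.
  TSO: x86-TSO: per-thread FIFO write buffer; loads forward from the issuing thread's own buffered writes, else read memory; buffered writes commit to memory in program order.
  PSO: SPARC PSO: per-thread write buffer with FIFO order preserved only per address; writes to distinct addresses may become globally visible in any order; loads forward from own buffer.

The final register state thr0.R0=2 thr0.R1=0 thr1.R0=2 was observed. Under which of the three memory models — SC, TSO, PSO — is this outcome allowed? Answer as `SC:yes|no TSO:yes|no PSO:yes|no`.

SC:no TSO:no PSO:yes

outcome vector order: (thr0.R0,thr0.R1,thr1.R0)
SC (6): 0/0/0; 0/0/2; 0/1/0; 0/1/2; 2/1/0; 2/1/2
TSO (6): 0/0/0; 0/0/2; 0/1/0; 0/1/2; 2/1/0; 2/1/2
PSO (8): 0/0/0; 0/0/2; 0/1/0; 0/1/2; 2/0/0; 2/0/2; 2/1/0; 2/1/2
target 2/0/2 ∈ {PSO}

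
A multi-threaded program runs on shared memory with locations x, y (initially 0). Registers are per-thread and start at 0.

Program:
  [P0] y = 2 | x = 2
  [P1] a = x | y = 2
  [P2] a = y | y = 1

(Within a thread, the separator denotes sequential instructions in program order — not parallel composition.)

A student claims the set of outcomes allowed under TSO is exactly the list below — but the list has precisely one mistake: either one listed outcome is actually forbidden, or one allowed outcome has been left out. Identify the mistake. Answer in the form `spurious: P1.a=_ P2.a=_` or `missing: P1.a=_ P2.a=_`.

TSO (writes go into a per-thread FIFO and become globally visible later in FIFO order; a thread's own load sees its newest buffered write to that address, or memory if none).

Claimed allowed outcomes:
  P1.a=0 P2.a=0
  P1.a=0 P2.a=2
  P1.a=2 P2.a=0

missing: P1.a=2 P2.a=2

outcome vector order: (P1.a,P2.a)
TSO (4): (0,0); (0,2); (2,0); (2,2)
TSO∖claimed = {(2,2)}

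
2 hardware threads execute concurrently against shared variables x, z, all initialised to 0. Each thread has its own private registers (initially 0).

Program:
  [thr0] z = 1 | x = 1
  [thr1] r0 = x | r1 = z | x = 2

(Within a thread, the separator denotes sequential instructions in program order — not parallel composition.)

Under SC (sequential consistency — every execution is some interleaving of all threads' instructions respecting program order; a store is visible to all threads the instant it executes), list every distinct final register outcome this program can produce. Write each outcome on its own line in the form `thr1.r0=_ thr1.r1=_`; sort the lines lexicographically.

thr1.r0=0 thr1.r1=0
thr1.r0=0 thr1.r1=1
thr1.r0=1 thr1.r1=1

outcome vector order: (thr1.r0,thr1.r1)
|SC outcomes| = 3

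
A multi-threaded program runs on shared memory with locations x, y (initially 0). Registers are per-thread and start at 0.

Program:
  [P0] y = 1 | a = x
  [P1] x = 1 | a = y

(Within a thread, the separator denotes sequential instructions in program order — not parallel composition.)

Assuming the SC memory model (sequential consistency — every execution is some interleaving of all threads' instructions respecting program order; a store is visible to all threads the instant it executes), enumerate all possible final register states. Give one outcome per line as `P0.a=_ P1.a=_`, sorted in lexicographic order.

P0.a=0 P1.a=1
P0.a=1 P1.a=0
P0.a=1 P1.a=1

outcome vector order: (P0.a,P1.a)
|SC outcomes| = 3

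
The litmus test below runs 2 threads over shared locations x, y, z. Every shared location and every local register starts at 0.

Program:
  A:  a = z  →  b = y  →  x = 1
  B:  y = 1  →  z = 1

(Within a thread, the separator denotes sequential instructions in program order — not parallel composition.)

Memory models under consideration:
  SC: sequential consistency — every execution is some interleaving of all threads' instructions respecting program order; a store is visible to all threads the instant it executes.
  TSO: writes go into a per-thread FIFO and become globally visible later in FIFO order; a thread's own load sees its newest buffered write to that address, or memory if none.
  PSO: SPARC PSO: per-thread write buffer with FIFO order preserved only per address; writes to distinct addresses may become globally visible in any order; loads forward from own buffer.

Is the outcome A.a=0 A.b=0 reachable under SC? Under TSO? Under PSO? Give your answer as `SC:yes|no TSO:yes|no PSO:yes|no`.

SC:yes TSO:yes PSO:yes

outcome vector order: (A.a,A.b)
SC: 3 outcomes — {(0,0) (0,1) (1,1)}
TSO: 3 outcomes — {(0,0) (0,1) (1,1)}
PSO: 4 outcomes — {(0,0) (0,1) (1,0) (1,1)}
target (0,0) ∈ {SC,TSO,PSO}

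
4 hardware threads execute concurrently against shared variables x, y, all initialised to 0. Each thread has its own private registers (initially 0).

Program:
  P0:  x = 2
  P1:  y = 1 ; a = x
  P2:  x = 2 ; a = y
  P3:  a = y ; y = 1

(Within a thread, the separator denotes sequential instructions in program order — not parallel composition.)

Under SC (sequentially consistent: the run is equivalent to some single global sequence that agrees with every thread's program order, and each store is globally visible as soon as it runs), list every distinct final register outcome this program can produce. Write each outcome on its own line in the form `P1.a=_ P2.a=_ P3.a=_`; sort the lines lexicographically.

outcome vector order: (P1.a,P2.a,P3.a)
|SC outcomes| = 6

P1.a=0 P2.a=1 P3.a=0
P1.a=0 P2.a=1 P3.a=1
P1.a=2 P2.a=0 P3.a=0
P1.a=2 P2.a=0 P3.a=1
P1.a=2 P2.a=1 P3.a=0
P1.a=2 P2.a=1 P3.a=1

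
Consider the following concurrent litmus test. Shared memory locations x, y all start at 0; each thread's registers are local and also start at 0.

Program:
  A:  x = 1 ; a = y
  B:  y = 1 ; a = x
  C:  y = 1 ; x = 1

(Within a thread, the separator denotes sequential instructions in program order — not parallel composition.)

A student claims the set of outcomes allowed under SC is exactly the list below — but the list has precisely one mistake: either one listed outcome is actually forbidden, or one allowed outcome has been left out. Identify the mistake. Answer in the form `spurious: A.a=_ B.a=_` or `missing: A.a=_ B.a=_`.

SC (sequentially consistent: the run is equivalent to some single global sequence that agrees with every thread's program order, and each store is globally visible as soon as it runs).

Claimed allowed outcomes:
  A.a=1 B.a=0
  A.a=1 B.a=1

outcome vector order: (A.a,B.a)
under SC → <0 1> <1 0> <1 1>
SC∖claimed = {<0 1>}

missing: A.a=0 B.a=1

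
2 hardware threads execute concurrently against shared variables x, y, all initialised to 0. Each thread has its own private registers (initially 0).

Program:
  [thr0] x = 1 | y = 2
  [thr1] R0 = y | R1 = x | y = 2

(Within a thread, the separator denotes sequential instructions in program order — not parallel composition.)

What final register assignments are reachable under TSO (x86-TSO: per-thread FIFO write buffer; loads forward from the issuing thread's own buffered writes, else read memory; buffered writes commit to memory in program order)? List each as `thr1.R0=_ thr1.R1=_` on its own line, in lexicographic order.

outcome vector order: (thr1.R0,thr1.R1)
|TSO outcomes| = 3

thr1.R0=0 thr1.R1=0
thr1.R0=0 thr1.R1=1
thr1.R0=2 thr1.R1=1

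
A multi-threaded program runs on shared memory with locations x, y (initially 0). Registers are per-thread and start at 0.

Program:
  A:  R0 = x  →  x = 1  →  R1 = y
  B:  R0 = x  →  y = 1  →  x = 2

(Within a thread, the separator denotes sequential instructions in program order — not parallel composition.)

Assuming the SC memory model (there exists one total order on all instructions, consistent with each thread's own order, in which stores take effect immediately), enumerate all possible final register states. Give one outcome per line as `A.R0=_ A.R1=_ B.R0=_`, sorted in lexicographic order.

outcome vector order: (A.R0,A.R1,B.R0)
|SC outcomes| = 5

A.R0=0 A.R1=0 B.R0=0
A.R0=0 A.R1=0 B.R0=1
A.R0=0 A.R1=1 B.R0=0
A.R0=0 A.R1=1 B.R0=1
A.R0=2 A.R1=1 B.R0=0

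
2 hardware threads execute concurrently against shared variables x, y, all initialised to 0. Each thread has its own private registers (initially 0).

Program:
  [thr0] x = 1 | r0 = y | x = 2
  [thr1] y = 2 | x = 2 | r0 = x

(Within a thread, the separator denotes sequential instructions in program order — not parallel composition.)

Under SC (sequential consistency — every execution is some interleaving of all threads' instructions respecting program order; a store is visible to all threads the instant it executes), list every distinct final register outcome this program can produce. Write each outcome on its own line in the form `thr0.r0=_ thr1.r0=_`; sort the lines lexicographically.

thr0.r0=0 thr1.r0=2
thr0.r0=2 thr1.r0=1
thr0.r0=2 thr1.r0=2

outcome vector order: (thr0.r0,thr1.r0)
|SC outcomes| = 3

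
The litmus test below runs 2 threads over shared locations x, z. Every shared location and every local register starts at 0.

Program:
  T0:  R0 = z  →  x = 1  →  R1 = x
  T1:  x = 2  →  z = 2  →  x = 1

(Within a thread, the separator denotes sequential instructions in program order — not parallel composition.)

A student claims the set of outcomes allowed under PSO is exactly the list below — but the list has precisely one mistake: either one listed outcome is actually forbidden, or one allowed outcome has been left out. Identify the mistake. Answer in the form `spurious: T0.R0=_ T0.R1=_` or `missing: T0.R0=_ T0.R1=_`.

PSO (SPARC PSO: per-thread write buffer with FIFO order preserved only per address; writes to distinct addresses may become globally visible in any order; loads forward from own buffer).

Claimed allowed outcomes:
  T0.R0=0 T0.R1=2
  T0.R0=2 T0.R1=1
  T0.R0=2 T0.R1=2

missing: T0.R0=0 T0.R1=1

outcome vector order: (T0.R0,T0.R1)
[PSO] allowed = {<0 1> <0 2> <2 1> <2 2>}
PSO∖claimed = {<0 1>}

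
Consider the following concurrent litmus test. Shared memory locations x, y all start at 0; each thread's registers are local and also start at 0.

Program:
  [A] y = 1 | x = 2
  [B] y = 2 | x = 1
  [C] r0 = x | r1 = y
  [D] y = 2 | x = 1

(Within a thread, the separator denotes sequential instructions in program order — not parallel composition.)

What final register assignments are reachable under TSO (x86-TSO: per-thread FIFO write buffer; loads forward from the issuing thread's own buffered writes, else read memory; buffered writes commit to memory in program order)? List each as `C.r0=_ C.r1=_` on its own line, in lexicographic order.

C.r0=0 C.r1=0
C.r0=0 C.r1=1
C.r0=0 C.r1=2
C.r0=1 C.r1=1
C.r0=1 C.r1=2
C.r0=2 C.r1=1
C.r0=2 C.r1=2

outcome vector order: (C.r0,C.r1)
|TSO outcomes| = 7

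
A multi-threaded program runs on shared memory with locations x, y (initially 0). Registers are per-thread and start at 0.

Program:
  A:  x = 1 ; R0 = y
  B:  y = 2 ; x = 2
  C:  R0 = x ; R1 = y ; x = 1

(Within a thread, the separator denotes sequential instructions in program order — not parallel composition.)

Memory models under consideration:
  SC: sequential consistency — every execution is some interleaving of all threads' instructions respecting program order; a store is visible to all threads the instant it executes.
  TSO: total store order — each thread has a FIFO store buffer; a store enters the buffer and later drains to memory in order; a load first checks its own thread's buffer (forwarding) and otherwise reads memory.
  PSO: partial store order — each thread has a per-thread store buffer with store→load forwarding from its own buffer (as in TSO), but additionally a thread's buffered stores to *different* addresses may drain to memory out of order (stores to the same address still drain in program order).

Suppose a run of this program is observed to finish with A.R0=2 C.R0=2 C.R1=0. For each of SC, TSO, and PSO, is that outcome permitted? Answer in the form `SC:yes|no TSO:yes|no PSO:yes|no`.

outcome vector order: (A.R0,C.R0,C.R1)
[SC] allowed = {(0,0,0) (0,0,2) (0,1,0) (0,1,2) (0,2,2) (2,0,0) (2,0,2) (2,1,0) (2,1,2) (2,2,2)}
[TSO] allowed = {(0,0,0) (0,0,2) (0,1,0) (0,1,2) (0,2,2) (2,0,0) (2,0,2) (2,1,0) (2,1,2) (2,2,2)}
[PSO] allowed = {(0,0,0) (0,0,2) (0,1,0) (0,1,2) (0,2,0) (0,2,2) (2,0,0) (2,0,2) (2,1,0) (2,1,2) (2,2,0) (2,2,2)}
target (2,2,0) ∈ {PSO}

SC:no TSO:no PSO:yes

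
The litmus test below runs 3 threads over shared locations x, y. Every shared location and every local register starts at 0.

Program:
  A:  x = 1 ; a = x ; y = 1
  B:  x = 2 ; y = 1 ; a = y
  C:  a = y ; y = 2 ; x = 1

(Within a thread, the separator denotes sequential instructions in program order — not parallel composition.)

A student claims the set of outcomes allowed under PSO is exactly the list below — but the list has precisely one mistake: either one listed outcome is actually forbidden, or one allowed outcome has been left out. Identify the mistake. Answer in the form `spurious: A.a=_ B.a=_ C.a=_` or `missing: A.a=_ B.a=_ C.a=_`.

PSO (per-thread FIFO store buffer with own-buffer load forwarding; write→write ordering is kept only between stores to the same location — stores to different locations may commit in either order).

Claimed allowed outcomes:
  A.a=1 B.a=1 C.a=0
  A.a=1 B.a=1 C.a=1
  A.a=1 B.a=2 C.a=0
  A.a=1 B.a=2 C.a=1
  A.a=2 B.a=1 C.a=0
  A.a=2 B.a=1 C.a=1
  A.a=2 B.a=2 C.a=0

missing: A.a=2 B.a=2 C.a=1

outcome vector order: (A.a,B.a,C.a)
PSO (8): 1/1/0, 1/1/1, 1/2/0, 1/2/1, 2/1/0, 2/1/1, 2/2/0, 2/2/1
PSO∖claimed = {2/2/1}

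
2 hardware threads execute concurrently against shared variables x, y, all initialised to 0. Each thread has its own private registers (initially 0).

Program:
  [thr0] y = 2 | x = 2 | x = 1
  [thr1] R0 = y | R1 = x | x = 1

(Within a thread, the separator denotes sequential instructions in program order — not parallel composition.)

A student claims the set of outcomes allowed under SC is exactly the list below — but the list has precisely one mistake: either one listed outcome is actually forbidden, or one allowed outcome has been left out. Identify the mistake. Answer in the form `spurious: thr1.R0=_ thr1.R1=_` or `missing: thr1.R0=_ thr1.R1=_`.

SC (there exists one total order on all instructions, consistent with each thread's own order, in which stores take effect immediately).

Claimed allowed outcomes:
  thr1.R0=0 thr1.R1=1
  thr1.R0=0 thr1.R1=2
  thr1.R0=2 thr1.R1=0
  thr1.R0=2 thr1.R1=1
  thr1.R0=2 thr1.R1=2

outcome vector order: (thr1.R0,thr1.R1)
SC: 6 outcomes — {00; 01; 02; 20; 21; 22}
SC∖claimed = {00}

missing: thr1.R0=0 thr1.R1=0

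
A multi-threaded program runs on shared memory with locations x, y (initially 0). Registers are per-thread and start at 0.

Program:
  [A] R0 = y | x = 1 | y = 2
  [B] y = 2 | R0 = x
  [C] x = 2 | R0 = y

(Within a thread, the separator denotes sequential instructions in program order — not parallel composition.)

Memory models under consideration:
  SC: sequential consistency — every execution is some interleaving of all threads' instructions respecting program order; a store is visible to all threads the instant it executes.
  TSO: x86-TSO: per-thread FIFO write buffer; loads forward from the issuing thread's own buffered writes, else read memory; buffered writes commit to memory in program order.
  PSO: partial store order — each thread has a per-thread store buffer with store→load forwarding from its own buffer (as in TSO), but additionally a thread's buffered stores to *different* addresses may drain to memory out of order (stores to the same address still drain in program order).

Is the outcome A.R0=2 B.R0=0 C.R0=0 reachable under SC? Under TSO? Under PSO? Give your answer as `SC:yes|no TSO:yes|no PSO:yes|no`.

outcome vector order: (A.R0,B.R0,C.R0)
SC (10): <0 0 2>, <0 1 0>, <0 1 2>, <0 2 0>, <0 2 2>, <2 0 2>, <2 1 0>, <2 1 2>, <2 2 0>, <2 2 2>
TSO (12): <0 0 0>, <0 0 2>, <0 1 0>, <0 1 2>, <0 2 0>, <0 2 2>, <2 0 0>, <2 0 2>, <2 1 0>, <2 1 2>, <2 2 0>, <2 2 2>
PSO (12): <0 0 0>, <0 0 2>, <0 1 0>, <0 1 2>, <0 2 0>, <0 2 2>, <2 0 0>, <2 0 2>, <2 1 0>, <2 1 2>, <2 2 0>, <2 2 2>
target <2 0 0> ∈ {TSO,PSO}

SC:no TSO:yes PSO:yes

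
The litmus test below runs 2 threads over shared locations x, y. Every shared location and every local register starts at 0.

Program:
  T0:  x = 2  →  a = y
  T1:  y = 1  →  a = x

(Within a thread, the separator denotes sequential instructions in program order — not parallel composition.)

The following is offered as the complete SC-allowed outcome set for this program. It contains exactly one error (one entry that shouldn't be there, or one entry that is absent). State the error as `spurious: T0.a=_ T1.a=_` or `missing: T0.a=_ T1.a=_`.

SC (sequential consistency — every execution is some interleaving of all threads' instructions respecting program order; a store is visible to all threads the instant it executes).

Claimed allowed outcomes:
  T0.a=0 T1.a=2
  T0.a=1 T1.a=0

outcome vector order: (T0.a,T1.a)
SC (3): 02; 10; 12
SC∖claimed = {12}

missing: T0.a=1 T1.a=2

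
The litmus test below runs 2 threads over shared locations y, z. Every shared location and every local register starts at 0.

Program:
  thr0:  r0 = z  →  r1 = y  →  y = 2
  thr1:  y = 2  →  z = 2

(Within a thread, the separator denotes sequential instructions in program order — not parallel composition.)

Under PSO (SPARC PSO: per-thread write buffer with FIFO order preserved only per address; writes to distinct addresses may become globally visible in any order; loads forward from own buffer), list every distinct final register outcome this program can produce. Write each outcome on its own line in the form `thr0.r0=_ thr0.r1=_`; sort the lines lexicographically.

thr0.r0=0 thr0.r1=0
thr0.r0=0 thr0.r1=2
thr0.r0=2 thr0.r1=0
thr0.r0=2 thr0.r1=2

outcome vector order: (thr0.r0,thr0.r1)
|PSO outcomes| = 4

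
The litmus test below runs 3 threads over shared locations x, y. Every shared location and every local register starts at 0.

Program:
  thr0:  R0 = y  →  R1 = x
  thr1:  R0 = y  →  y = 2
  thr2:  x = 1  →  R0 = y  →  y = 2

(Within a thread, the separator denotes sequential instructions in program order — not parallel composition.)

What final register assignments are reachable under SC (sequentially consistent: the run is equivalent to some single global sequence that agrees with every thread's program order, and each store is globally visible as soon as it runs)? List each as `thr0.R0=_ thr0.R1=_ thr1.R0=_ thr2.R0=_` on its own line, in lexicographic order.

thr0.R0=0 thr0.R1=0 thr1.R0=0 thr2.R0=0
thr0.R0=0 thr0.R1=0 thr1.R0=0 thr2.R0=2
thr0.R0=0 thr0.R1=0 thr1.R0=2 thr2.R0=0
thr0.R0=0 thr0.R1=1 thr1.R0=0 thr2.R0=0
thr0.R0=0 thr0.R1=1 thr1.R0=0 thr2.R0=2
thr0.R0=0 thr0.R1=1 thr1.R0=2 thr2.R0=0
thr0.R0=2 thr0.R1=0 thr1.R0=0 thr2.R0=2
thr0.R0=2 thr0.R1=1 thr1.R0=0 thr2.R0=0
thr0.R0=2 thr0.R1=1 thr1.R0=0 thr2.R0=2
thr0.R0=2 thr0.R1=1 thr1.R0=2 thr2.R0=0

outcome vector order: (thr0.R0,thr0.R1,thr1.R0,thr2.R0)
|SC outcomes| = 10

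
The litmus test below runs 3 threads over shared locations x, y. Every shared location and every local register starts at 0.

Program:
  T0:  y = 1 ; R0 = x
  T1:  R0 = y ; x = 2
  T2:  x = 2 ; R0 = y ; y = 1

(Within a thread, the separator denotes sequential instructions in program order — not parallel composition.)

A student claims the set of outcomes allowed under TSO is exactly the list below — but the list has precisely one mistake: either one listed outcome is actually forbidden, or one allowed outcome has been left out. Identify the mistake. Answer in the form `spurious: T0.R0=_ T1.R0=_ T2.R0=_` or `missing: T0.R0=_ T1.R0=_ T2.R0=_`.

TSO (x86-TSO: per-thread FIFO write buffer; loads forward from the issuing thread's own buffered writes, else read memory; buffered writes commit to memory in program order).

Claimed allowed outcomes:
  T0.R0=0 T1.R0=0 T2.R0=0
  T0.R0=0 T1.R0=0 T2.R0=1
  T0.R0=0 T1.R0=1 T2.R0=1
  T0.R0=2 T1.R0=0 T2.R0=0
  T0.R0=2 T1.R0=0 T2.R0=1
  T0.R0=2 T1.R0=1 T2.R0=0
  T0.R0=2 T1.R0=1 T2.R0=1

outcome vector order: (T0.R0,T1.R0,T2.R0)
TSO: 8 outcomes — {0/0/0, 0/0/1, 0/1/0, 0/1/1, 2/0/0, 2/0/1, 2/1/0, 2/1/1}
TSO∖claimed = {0/1/0}

missing: T0.R0=0 T1.R0=1 T2.R0=0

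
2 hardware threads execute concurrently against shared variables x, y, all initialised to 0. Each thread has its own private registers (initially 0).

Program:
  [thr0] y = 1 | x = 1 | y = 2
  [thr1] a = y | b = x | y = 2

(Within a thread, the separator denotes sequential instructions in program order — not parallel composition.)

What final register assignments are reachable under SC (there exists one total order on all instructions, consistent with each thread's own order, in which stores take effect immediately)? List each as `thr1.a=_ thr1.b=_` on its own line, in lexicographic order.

thr1.a=0 thr1.b=0
thr1.a=0 thr1.b=1
thr1.a=1 thr1.b=0
thr1.a=1 thr1.b=1
thr1.a=2 thr1.b=1

outcome vector order: (thr1.a,thr1.b)
|SC outcomes| = 5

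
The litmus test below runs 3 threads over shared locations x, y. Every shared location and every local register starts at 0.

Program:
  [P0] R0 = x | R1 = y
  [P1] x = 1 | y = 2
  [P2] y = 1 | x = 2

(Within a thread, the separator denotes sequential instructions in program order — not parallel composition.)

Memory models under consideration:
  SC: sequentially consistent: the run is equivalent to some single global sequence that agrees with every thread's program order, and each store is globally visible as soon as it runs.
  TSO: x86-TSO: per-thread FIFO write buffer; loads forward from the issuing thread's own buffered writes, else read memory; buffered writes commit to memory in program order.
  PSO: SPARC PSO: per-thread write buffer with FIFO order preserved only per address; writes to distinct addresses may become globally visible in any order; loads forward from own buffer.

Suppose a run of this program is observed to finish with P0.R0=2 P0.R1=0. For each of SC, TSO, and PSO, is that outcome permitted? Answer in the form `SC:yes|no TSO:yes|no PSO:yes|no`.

SC:no TSO:no PSO:yes

outcome vector order: (P0.R0,P0.R1)
[SC] allowed = {(0,0), (0,1), (0,2), (1,0), (1,1), (1,2), (2,1), (2,2)}
[TSO] allowed = {(0,0), (0,1), (0,2), (1,0), (1,1), (1,2), (2,1), (2,2)}
[PSO] allowed = {(0,0), (0,1), (0,2), (1,0), (1,1), (1,2), (2,0), (2,1), (2,2)}
target (2,0) ∈ {PSO}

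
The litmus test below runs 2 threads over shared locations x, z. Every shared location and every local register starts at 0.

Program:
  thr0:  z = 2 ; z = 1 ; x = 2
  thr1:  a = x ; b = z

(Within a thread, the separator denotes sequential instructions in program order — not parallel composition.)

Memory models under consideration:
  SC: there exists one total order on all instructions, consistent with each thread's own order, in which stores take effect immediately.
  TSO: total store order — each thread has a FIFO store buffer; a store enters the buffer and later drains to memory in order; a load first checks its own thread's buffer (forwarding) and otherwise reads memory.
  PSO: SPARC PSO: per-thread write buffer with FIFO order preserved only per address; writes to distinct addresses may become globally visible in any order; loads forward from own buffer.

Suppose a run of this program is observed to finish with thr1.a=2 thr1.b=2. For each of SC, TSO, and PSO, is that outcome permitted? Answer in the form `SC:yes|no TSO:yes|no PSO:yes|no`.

outcome vector order: (thr1.a,thr1.b)
[SC] allowed = {<0 0> <0 1> <0 2> <2 1>}
[TSO] allowed = {<0 0> <0 1> <0 2> <2 1>}
[PSO] allowed = {<0 0> <0 1> <0 2> <2 0> <2 1> <2 2>}
target <2 2> ∈ {PSO}

SC:no TSO:no PSO:yes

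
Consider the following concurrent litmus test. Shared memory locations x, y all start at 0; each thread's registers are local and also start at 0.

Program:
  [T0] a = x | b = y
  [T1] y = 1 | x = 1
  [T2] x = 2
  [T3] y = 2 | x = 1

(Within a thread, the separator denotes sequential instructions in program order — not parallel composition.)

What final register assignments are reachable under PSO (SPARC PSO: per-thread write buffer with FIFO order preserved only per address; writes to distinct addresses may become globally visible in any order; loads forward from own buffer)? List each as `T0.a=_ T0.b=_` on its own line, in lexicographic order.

outcome vector order: (T0.a,T0.b)
|PSO outcomes| = 9

T0.a=0 T0.b=0
T0.a=0 T0.b=1
T0.a=0 T0.b=2
T0.a=1 T0.b=0
T0.a=1 T0.b=1
T0.a=1 T0.b=2
T0.a=2 T0.b=0
T0.a=2 T0.b=1
T0.a=2 T0.b=2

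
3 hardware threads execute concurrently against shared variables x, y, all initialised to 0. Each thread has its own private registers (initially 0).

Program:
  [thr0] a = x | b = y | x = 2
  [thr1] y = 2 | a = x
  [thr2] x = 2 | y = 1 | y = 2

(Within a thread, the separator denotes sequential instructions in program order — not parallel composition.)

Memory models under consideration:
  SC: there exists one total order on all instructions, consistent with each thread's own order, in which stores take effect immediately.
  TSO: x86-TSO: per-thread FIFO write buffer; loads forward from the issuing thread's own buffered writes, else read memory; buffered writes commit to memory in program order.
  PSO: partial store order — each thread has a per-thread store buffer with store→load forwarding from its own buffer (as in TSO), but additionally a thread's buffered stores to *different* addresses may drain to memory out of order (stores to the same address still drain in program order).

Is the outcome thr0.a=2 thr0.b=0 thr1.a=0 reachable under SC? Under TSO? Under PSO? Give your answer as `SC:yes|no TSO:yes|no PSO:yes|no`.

SC:no TSO:yes PSO:yes

outcome vector order: (thr0.a,thr0.b,thr1.a)
under SC → (0,0,0); (0,0,2); (0,1,0); (0,1,2); (0,2,0); (0,2,2); (2,0,2); (2,1,0); (2,1,2); (2,2,0); (2,2,2)
under TSO → (0,0,0); (0,0,2); (0,1,0); (0,1,2); (0,2,0); (0,2,2); (2,0,0); (2,0,2); (2,1,0); (2,1,2); (2,2,0); (2,2,2)
under PSO → (0,0,0); (0,0,2); (0,1,0); (0,1,2); (0,2,0); (0,2,2); (2,0,0); (2,0,2); (2,1,0); (2,1,2); (2,2,0); (2,2,2)
target (2,0,0) ∈ {TSO,PSO}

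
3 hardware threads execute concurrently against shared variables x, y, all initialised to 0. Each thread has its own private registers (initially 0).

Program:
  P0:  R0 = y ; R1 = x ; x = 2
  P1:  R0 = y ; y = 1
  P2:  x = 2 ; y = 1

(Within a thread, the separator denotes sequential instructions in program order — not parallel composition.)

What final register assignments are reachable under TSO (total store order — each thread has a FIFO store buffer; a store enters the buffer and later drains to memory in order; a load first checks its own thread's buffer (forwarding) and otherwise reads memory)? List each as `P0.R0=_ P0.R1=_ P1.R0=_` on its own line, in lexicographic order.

P0.R0=0 P0.R1=0 P1.R0=0
P0.R0=0 P0.R1=0 P1.R0=1
P0.R0=0 P0.R1=2 P1.R0=0
P0.R0=0 P0.R1=2 P1.R0=1
P0.R0=1 P0.R1=0 P1.R0=0
P0.R0=1 P0.R1=2 P1.R0=0
P0.R0=1 P0.R1=2 P1.R0=1

outcome vector order: (P0.R0,P0.R1,P1.R0)
|TSO outcomes| = 7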